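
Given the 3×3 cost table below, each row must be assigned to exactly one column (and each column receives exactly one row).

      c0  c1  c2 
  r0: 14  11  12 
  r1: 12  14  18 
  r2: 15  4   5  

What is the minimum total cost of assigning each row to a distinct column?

Minimum assignment cost: 28

one of 2 optimal assignments: row0→col1 (cost 11), row1→col0 (cost 12), row2→col2 (cost 5)
total = 11 + 12 + 5 = 28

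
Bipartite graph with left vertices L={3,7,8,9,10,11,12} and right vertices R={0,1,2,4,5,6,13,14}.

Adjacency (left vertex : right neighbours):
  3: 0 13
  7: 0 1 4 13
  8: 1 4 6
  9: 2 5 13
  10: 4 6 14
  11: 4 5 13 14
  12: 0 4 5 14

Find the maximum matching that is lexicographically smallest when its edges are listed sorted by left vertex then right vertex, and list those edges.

Lex-smallest maximum matching: {(3,0), (7,1), (8,4), (9,2), (10,6), (11,5), (12,14)}

|M| = 7 (so the lex-smallest maximum matching has 7 edges)
process left vertices in ascending order; for each, take the smallest-labelled available neighbour that still permits 7 edges overall, or leave it unmatched if none does
lex-smallest matching: {3-0, 7-1, 8-4, 9-2, 10-6, 11-5, 12-14}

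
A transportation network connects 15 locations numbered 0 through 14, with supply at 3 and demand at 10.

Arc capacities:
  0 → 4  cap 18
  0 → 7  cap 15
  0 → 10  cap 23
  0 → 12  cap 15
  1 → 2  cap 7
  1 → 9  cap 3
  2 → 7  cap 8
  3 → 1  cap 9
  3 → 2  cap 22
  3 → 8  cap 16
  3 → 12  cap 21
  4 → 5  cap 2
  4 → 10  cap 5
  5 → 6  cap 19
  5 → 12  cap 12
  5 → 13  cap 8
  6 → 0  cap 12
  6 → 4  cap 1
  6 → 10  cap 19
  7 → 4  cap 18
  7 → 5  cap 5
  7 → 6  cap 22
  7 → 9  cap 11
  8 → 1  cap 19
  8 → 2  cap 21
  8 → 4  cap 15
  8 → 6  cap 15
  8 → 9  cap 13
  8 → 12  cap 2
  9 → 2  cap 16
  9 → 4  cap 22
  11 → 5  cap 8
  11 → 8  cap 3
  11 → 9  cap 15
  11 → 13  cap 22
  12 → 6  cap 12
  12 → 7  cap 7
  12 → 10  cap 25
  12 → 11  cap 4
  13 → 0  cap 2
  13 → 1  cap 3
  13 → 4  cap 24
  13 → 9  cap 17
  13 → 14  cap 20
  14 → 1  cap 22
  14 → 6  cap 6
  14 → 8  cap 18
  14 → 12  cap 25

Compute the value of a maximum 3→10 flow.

augment #1: 3→12→10 bottleneck 21, total now 21
augment #2: 3→8→4→10 bottleneck 5, total now 26
augment #3: 3→8→6→10 bottleneck 11, total now 37
augment #4: 3→2→7→6→10 bottleneck 8, total now 45
augment #5: 3→1→9→4→5→12→10 bottleneck 2, total now 47
augment #6: 3→1→9→4→8→12→10 bottleneck 1, total now 48

Maximum flow value: 48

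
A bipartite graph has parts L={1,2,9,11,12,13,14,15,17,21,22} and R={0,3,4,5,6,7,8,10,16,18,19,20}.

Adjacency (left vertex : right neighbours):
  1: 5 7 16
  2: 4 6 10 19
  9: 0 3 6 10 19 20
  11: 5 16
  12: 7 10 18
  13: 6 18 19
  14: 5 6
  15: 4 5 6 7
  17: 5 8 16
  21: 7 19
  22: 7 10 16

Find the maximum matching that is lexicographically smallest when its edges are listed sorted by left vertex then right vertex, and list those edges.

Lex-smallest maximum matching: {(1,5), (2,4), (9,0), (11,16), (12,7), (13,18), (14,6), (17,8), (21,19), (22,10)}

|M| = 10 (so the lex-smallest maximum matching has 10 edges)
process left vertices in ascending order; for each, take the smallest-labelled available neighbour that still permits 10 edges overall, or leave it unmatched if none does
lex-smallest matching: {1-5, 2-4, 9-0, 11-16, 12-7, 13-18, 14-6, 17-8, 21-19, 22-10}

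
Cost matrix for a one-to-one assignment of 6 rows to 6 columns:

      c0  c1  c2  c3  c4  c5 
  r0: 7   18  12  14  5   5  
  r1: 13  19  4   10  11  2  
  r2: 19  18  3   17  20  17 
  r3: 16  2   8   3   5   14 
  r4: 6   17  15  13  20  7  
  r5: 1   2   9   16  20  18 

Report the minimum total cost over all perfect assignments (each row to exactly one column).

optimal assignment: row0→col4 (cost 5), row1→col5 (cost 2), row2→col2 (cost 3), row3→col3 (cost 3), row4→col0 (cost 6), row5→col1 (cost 2)
total = 5 + 2 + 3 + 3 + 6 + 2 = 21

Minimum assignment cost: 21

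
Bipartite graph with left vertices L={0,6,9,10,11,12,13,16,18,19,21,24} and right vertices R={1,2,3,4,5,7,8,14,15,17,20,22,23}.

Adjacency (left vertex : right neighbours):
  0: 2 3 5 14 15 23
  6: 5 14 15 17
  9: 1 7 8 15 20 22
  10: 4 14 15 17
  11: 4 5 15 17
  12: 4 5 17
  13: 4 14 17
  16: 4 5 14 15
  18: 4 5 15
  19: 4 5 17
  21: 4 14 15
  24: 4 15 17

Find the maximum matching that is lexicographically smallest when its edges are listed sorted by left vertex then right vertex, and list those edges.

Lex-smallest maximum matching: {(0,2), (6,5), (9,1), (10,4), (11,15), (12,17), (13,14)}

|M| = 7 (so the lex-smallest maximum matching has 7 edges)
process left vertices in ascending order; for each, take the smallest-labelled available neighbour that still permits 7 edges overall, or leave it unmatched if none does
lex-smallest matching: {0-2, 6-5, 9-1, 10-4, 11-15, 12-17, 13-14}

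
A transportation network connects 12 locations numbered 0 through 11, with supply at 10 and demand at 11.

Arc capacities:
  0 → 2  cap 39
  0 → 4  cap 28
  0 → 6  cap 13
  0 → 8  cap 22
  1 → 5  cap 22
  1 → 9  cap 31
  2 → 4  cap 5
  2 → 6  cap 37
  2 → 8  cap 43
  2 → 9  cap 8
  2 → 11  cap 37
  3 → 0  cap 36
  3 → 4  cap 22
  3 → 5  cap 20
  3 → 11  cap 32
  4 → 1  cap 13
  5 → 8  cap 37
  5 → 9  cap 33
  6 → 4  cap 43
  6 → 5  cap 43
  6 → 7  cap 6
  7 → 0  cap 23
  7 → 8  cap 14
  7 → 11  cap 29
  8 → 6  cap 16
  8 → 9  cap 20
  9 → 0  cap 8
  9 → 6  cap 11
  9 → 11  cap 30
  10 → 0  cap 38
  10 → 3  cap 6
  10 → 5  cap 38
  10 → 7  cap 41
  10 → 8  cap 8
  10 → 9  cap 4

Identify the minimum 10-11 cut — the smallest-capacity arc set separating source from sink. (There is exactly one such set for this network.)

augment #1: 10→3→11 push 6
augment #2: 10→7→11 push 29
augment #3: 10→9→11 push 4
augment #4: 10→0→2→11 push 37
augment #5: 10→5→9→11 push 26
max flow = 102; residual-reachable set from 10 gives S-side
cut edges (S→T): {(2,11), (7,11), (9,11), (10,3)} total cap 102

Min-cut arcs: {(2,11), (7,11), (9,11), (10,3)} (total capacity 102)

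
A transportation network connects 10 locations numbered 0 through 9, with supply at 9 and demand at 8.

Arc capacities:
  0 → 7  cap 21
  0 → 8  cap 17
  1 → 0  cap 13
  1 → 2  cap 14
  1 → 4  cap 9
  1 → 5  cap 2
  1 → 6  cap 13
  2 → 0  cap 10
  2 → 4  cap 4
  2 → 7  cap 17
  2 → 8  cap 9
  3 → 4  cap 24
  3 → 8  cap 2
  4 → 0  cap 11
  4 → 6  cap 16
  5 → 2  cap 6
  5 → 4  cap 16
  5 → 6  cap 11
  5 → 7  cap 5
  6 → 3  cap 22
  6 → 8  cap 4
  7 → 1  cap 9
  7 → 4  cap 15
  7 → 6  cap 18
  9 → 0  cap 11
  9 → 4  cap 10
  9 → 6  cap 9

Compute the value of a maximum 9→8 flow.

augment #1: 9→0→8 bottleneck 11, total now 11
augment #2: 9→6→8 bottleneck 4, total now 15
augment #3: 9→4→0→8 bottleneck 6, total now 21
augment #4: 9→6→3→8 bottleneck 2, total now 23
augment #5: 9→4→0→7→1→2→8 bottleneck 4, total now 27
augment #6: 9→6→3→4→0→7→1→2→8 bottleneck 1, total now 28

Maximum flow value: 28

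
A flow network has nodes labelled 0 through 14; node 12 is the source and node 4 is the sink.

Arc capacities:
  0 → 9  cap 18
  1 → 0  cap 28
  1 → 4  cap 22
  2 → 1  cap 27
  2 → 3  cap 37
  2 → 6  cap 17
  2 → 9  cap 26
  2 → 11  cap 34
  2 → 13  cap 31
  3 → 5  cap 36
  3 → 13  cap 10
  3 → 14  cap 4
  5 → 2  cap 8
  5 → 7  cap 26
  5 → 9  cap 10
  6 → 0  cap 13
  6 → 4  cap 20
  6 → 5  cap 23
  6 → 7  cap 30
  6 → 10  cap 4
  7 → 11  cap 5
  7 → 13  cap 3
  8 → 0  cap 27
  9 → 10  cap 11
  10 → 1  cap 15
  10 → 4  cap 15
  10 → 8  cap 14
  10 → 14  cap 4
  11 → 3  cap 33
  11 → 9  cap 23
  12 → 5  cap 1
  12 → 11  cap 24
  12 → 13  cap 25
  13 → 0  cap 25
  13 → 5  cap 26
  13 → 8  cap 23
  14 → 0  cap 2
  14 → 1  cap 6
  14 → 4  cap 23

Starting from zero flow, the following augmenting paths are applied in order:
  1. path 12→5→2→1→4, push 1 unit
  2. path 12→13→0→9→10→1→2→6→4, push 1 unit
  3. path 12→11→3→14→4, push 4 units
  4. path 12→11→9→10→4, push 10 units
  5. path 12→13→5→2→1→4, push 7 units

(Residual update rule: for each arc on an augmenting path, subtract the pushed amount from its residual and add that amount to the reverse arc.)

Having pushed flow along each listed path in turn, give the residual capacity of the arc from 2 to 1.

after path 1 (12→5→2→1→4, push 1): res(2,1)=26
after path 2 (12→13→0→9→10→1→2→6→4, push 1): res(2,1)=27
after path 3 (12→11→3→14→4, push 4): res(2,1)=27
after path 4 (12→11→9→10→4, push 10): res(2,1)=27
after path 5 (12→13→5→2→1→4, push 7): res(2,1)=20

Residual capacity of (2,1): 20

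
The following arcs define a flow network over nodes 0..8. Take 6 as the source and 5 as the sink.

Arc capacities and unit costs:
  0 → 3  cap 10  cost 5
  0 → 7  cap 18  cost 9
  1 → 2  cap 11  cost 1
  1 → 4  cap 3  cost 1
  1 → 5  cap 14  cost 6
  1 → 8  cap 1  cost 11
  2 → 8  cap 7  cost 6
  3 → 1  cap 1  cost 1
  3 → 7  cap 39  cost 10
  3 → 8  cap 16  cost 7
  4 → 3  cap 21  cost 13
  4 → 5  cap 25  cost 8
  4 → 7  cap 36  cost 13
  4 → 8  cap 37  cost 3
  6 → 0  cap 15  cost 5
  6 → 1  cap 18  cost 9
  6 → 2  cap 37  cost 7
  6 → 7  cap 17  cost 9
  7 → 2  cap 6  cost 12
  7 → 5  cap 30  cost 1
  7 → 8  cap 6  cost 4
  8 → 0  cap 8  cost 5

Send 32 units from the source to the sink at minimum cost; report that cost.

shortest-cost path #1: 6→7→5 push 17 @ unit cost 10 (adds 170)
shortest-cost path #2: 6→1→5 push 14 @ unit cost 15 (adds 210)
shortest-cost path #3: 6→0→7→5 push 1 @ unit cost 15 (adds 15)
total cost = 395

Minimum cost for 32 units: 395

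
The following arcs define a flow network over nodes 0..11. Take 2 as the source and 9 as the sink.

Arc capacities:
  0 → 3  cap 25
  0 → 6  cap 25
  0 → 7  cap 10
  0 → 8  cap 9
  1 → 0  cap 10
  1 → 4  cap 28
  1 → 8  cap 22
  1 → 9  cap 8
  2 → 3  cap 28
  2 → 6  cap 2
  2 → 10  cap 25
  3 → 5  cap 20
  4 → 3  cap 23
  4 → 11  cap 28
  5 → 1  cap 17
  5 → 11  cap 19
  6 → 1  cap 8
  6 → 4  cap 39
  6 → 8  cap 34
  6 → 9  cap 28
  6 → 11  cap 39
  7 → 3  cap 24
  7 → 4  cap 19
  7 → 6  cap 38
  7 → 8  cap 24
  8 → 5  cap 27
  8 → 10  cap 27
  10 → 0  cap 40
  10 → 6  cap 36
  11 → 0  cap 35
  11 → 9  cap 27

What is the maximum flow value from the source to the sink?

Maximum flow value: 47

augment #1: 2→6→9 bottleneck 2, total now 2
augment #2: 2→10→6→9 bottleneck 25, total now 27
augment #3: 2→3→5→1→9 bottleneck 8, total now 35
augment #4: 2→3→5→11→9 bottleneck 12, total now 47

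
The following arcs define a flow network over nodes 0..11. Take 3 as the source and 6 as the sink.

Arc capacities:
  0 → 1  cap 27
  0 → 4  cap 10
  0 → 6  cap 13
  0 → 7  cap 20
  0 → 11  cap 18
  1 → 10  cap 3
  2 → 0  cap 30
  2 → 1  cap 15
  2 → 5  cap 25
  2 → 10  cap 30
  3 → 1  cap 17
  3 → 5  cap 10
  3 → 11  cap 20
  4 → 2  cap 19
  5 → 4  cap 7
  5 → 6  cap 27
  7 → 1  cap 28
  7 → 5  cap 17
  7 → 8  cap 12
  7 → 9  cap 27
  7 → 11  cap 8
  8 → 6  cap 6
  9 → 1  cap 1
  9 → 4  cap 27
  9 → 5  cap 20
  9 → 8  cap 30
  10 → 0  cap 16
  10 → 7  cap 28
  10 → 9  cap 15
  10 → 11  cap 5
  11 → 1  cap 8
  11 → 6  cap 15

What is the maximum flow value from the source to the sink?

augment #1: 3→5→6 bottleneck 10, total now 10
augment #2: 3→11→6 bottleneck 15, total now 25
augment #3: 3→1→10→0→6 bottleneck 3, total now 28

Maximum flow value: 28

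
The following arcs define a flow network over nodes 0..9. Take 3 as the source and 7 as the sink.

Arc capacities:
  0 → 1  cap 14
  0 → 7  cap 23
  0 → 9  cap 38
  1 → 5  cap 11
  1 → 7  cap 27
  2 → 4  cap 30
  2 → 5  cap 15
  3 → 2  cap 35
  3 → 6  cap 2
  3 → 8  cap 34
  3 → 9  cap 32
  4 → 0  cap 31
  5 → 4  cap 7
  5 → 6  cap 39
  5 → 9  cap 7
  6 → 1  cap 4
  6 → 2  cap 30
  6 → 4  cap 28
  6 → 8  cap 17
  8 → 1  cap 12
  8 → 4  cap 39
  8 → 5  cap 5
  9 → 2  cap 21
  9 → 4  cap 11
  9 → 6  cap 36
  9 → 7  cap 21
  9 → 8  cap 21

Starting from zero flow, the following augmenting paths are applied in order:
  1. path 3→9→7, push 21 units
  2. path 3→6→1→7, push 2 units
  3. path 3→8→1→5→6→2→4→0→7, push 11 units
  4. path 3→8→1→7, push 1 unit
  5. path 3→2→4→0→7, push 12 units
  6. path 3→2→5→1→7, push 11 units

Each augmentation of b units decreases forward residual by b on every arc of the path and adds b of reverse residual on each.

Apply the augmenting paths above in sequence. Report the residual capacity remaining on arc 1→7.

Residual capacity of (1,7): 13

after path 1 (3→9→7, push 21): res(1,7)=27
after path 2 (3→6→1→7, push 2): res(1,7)=25
after path 3 (3→8→1→5→6→2→4→0→7, push 11): res(1,7)=25
after path 4 (3→8→1→7, push 1): res(1,7)=24
after path 5 (3→2→4→0→7, push 12): res(1,7)=24
after path 6 (3→2→5→1→7, push 11): res(1,7)=13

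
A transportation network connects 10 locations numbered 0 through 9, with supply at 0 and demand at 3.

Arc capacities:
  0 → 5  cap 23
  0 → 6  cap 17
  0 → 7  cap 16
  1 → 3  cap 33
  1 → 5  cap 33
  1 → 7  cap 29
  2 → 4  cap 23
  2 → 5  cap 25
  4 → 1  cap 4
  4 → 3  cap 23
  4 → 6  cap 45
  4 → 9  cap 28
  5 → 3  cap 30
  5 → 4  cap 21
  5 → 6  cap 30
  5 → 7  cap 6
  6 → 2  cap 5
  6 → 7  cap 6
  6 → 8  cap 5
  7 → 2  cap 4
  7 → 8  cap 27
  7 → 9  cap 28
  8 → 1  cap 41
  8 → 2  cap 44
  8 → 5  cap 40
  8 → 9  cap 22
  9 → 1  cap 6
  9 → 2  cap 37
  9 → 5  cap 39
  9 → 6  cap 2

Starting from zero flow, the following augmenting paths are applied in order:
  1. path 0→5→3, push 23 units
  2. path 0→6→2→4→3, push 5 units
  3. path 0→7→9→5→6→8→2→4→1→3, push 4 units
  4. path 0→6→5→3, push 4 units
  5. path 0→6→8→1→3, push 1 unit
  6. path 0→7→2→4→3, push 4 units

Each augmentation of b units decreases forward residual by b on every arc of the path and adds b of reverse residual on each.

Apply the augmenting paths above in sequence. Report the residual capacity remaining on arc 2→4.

Residual capacity of (2,4): 10

after path 1 (0→5→3, push 23): res(2,4)=23
after path 2 (0→6→2→4→3, push 5): res(2,4)=18
after path 3 (0→7→9→5→6→8→2→4→1→3, push 4): res(2,4)=14
after path 4 (0→6→5→3, push 4): res(2,4)=14
after path 5 (0→6→8→1→3, push 1): res(2,4)=14
after path 6 (0→7→2→4→3, push 4): res(2,4)=10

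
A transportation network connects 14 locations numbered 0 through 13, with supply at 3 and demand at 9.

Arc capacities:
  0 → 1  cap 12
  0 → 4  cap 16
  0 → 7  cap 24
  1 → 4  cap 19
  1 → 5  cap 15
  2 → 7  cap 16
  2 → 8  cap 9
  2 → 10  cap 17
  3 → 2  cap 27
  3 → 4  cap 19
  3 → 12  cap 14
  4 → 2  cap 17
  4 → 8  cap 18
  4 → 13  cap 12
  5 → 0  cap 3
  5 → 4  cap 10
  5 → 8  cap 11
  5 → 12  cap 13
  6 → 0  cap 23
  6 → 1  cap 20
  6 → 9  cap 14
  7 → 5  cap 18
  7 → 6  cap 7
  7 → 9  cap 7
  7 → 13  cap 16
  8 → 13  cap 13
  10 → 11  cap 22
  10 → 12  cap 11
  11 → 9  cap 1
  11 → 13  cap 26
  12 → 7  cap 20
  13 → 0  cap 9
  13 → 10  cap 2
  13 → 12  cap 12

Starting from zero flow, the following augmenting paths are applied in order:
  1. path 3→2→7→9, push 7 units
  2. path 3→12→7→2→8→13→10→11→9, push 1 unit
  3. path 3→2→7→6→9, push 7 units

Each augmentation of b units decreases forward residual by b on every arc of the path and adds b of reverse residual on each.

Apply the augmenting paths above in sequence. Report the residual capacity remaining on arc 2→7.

Residual capacity of (2,7): 3

after path 1 (3→2→7→9, push 7): res(2,7)=9
after path 2 (3→12→7→2→8→13→10→11→9, push 1): res(2,7)=10
after path 3 (3→2→7→6→9, push 7): res(2,7)=3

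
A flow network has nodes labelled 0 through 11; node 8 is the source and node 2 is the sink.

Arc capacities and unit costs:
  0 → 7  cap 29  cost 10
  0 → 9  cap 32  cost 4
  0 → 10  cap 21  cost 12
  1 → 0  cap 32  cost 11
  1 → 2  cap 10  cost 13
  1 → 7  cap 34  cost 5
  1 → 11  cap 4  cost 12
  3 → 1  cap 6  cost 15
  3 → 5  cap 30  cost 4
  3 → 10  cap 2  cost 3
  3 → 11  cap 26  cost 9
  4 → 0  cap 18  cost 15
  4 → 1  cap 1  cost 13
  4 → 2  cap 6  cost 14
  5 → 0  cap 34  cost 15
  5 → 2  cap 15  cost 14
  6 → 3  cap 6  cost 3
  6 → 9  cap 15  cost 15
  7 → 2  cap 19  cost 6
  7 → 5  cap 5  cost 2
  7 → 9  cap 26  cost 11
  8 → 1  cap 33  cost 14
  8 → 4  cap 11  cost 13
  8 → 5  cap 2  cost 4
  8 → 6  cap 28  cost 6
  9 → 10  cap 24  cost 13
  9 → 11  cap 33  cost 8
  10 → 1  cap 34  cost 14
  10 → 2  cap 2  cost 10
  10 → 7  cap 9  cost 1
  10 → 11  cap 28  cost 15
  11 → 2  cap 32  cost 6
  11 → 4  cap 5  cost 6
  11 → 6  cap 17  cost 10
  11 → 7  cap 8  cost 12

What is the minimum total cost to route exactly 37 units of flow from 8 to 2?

shortest-cost path #1: 8→5→2 push 2 @ unit cost 18 (adds 36)
shortest-cost path #2: 8→6→3→10→7→2 push 2 @ unit cost 19 (adds 38)
shortest-cost path #3: 8→6→3→11→2 push 4 @ unit cost 24 (adds 96)
shortest-cost path #4: 8→1→7→2 push 17 @ unit cost 25 (adds 425)
shortest-cost path #5: 8→1→2 push 10 @ unit cost 27 (adds 270)
shortest-cost path #6: 8→4→2 push 2 @ unit cost 27 (adds 54)
total cost = 919

Minimum cost for 37 units: 919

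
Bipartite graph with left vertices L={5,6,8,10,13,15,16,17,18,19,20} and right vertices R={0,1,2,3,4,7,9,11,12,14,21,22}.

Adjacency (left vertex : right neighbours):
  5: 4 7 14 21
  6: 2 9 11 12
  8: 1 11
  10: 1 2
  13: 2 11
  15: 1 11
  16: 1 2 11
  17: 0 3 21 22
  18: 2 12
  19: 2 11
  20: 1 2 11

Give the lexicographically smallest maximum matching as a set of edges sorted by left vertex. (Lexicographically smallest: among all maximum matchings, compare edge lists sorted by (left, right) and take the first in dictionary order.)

Lex-smallest maximum matching: {(5,4), (6,9), (8,1), (10,2), (13,11), (17,0), (18,12)}

|M| = 7 (so the lex-smallest maximum matching has 7 edges)
process left vertices in ascending order; for each, take the smallest-labelled available neighbour that still permits 7 edges overall, or leave it unmatched if none does
lex-smallest matching: {5-4, 6-9, 8-1, 10-2, 13-11, 17-0, 18-12}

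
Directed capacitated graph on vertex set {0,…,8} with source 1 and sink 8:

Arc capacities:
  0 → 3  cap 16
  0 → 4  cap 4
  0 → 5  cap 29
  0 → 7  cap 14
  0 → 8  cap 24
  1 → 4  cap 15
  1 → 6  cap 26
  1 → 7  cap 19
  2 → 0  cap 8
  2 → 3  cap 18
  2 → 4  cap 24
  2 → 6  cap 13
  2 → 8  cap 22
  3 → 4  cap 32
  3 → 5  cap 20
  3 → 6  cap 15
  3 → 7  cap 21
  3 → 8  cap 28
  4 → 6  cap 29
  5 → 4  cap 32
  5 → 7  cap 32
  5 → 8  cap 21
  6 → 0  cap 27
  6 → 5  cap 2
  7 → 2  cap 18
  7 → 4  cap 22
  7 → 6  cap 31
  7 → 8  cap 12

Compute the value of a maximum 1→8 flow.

Maximum flow value: 48

augment #1: 1→7→8 bottleneck 12, total now 12
augment #2: 1→6→0→8 bottleneck 24, total now 36
augment #3: 1→6→5→8 bottleneck 2, total now 38
augment #4: 1→7→2→8 bottleneck 7, total now 45
augment #5: 1→4→6→0→3→8 bottleneck 3, total now 48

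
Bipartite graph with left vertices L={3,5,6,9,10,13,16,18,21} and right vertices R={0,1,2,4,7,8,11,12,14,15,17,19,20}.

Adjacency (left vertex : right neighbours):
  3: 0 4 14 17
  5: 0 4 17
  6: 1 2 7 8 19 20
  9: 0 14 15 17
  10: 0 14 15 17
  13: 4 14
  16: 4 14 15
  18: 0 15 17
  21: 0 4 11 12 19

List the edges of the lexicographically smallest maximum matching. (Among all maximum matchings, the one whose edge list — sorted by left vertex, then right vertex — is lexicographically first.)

|M| = 7 (so the lex-smallest maximum matching has 7 edges)
process left vertices in ascending order; for each, take the smallest-labelled available neighbour that still permits 7 edges overall, or leave it unmatched if none does
lex-smallest matching: {3-0, 5-4, 6-1, 9-14, 10-15, 18-17, 21-11}

Lex-smallest maximum matching: {(3,0), (5,4), (6,1), (9,14), (10,15), (18,17), (21,11)}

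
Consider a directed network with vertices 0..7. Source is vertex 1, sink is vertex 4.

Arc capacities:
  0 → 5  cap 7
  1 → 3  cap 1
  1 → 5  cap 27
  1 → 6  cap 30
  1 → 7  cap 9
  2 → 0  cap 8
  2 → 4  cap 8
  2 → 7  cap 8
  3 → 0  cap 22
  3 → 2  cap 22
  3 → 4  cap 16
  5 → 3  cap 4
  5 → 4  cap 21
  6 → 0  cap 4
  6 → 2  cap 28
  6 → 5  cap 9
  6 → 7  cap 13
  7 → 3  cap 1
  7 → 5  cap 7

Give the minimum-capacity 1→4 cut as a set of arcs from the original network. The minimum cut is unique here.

Min-cut arcs: {(1,3), (2,4), (5,3), (5,4), (7,3)} (total capacity 35)

augment #1: 1→3→4 push 1
augment #2: 1→5→4 push 21
augment #3: 1→5→3→4 push 4
augment #4: 1→6→2→4 push 8
augment #5: 1→7→3→4 push 1
max flow = 35; residual-reachable set from 1 gives S-side
cut edges (S→T): {(1,3), (2,4), (5,3), (5,4), (7,3)} total cap 35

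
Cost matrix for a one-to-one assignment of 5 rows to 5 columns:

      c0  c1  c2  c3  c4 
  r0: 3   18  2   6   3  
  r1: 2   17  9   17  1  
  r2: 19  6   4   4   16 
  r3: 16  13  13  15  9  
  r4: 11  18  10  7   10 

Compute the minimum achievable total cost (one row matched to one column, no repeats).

optimal assignment: row0→col2 (cost 2), row1→col0 (cost 2), row2→col1 (cost 6), row3→col4 (cost 9), row4→col3 (cost 7)
total = 2 + 2 + 6 + 9 + 7 = 26

Minimum assignment cost: 26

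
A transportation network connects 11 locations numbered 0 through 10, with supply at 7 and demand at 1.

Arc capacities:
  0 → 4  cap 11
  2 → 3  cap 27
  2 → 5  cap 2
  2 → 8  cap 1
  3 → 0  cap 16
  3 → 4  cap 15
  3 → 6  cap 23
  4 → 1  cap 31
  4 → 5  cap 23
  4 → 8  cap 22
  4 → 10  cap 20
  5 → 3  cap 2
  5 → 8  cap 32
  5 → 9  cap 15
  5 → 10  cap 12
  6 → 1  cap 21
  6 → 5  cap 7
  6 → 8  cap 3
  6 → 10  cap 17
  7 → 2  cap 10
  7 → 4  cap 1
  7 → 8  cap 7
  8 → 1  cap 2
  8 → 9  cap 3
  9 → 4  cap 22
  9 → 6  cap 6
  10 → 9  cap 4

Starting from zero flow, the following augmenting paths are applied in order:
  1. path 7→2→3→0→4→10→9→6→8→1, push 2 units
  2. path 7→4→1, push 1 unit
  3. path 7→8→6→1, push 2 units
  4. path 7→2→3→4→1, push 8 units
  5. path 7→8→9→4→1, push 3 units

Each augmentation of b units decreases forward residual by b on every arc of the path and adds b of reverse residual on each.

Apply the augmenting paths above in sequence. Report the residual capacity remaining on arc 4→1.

after path 1 (7→2→3→0→4→10→9→6→8→1, push 2): res(4,1)=31
after path 2 (7→4→1, push 1): res(4,1)=30
after path 3 (7→8→6→1, push 2): res(4,1)=30
after path 4 (7→2→3→4→1, push 8): res(4,1)=22
after path 5 (7→8→9→4→1, push 3): res(4,1)=19

Residual capacity of (4,1): 19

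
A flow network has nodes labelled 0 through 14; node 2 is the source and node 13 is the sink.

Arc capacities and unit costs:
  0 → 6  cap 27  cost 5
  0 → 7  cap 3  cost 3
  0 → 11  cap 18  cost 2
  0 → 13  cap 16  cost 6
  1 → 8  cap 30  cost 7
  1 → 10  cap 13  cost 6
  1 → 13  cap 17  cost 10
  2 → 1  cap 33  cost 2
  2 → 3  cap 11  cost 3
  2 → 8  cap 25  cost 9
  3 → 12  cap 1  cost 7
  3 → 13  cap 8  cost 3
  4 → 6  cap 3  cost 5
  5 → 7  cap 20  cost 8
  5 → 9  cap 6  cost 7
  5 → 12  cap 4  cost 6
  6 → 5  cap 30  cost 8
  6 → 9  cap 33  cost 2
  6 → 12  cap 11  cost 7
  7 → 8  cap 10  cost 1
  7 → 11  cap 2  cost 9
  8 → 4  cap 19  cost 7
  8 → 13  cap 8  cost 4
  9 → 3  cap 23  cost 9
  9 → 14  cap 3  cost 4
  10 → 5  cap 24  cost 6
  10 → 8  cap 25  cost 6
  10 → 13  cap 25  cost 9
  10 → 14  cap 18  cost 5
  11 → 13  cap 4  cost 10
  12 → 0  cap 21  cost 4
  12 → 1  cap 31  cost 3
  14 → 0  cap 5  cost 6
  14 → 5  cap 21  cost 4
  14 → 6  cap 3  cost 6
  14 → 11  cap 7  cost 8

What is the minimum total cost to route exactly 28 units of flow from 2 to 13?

shortest-cost path #1: 2→3→13 push 8 @ unit cost 6 (adds 48)
shortest-cost path #2: 2→1→13 push 17 @ unit cost 12 (adds 204)
shortest-cost path #3: 2→8→13 push 3 @ unit cost 13 (adds 39)
total cost = 291

Minimum cost for 28 units: 291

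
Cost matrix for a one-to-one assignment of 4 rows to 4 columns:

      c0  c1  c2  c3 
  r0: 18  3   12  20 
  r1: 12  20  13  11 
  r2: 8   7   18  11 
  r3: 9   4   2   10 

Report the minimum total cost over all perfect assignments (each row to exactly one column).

Minimum assignment cost: 24

optimal assignment: row0→col1 (cost 3), row1→col3 (cost 11), row2→col0 (cost 8), row3→col2 (cost 2)
total = 3 + 11 + 8 + 2 = 24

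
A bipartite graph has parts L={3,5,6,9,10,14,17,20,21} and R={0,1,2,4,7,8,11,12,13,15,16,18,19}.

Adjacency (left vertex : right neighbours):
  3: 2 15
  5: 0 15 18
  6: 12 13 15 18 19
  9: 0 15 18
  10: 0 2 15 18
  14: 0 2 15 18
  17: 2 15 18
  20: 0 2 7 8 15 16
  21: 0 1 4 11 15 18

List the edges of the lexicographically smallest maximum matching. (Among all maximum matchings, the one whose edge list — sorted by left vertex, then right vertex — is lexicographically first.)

Lex-smallest maximum matching: {(3,2), (5,0), (6,12), (9,15), (10,18), (20,7), (21,1)}

|M| = 7 (so the lex-smallest maximum matching has 7 edges)
process left vertices in ascending order; for each, take the smallest-labelled available neighbour that still permits 7 edges overall, or leave it unmatched if none does
lex-smallest matching: {3-2, 5-0, 6-12, 9-15, 10-18, 20-7, 21-1}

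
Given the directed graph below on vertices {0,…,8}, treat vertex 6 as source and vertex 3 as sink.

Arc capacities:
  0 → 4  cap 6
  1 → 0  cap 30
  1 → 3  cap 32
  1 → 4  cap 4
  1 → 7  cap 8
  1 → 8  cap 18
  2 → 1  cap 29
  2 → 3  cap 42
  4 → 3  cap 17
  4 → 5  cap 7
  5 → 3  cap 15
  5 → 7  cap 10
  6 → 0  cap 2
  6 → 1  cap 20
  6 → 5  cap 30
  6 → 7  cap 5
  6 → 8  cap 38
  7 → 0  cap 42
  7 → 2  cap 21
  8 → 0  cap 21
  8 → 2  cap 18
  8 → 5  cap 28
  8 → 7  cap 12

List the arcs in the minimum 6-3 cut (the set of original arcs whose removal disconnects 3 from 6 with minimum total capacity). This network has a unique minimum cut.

augment #1: 6→1→3 push 20
augment #2: 6→5→3 push 15
augment #3: 6→0→4→3 push 2
augment #4: 6→7→2→3 push 5
augment #5: 6→8→2→3 push 18
augment #6: 6→5→7→2→3 push 10
augment #7: 6→8→0→4→3 push 4
augment #8: 6→8→7→2→3 push 6
max flow = 80; residual-reachable set from 6 gives S-side
cut edges (S→T): {(0,4), (5,3), (6,1), (7,2), (8,2)} total cap 80

Min-cut arcs: {(0,4), (5,3), (6,1), (7,2), (8,2)} (total capacity 80)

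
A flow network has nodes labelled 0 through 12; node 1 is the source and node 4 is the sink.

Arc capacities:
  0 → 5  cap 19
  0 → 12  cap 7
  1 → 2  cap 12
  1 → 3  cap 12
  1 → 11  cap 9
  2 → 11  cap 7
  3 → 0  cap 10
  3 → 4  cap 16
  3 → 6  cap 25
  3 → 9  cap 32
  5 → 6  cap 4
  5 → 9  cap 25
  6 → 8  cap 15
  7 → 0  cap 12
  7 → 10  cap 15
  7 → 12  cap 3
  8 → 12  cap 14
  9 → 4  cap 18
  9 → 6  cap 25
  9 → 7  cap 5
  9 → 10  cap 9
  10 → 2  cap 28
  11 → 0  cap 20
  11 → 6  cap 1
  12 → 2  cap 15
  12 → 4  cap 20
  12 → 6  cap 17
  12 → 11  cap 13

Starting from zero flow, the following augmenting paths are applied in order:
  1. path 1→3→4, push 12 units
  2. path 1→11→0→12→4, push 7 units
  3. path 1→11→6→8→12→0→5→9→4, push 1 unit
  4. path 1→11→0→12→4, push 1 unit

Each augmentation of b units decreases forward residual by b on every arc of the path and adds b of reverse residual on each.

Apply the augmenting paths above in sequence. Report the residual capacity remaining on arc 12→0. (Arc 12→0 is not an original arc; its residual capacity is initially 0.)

after path 1 (1→3→4, push 12): res(12,0)=0
after path 2 (1→11→0→12→4, push 7): res(12,0)=7
after path 3 (1→11→6→8→12→0→5→9→4, push 1): res(12,0)=6
after path 4 (1→11→0→12→4, push 1): res(12,0)=7

Residual capacity of (12,0): 7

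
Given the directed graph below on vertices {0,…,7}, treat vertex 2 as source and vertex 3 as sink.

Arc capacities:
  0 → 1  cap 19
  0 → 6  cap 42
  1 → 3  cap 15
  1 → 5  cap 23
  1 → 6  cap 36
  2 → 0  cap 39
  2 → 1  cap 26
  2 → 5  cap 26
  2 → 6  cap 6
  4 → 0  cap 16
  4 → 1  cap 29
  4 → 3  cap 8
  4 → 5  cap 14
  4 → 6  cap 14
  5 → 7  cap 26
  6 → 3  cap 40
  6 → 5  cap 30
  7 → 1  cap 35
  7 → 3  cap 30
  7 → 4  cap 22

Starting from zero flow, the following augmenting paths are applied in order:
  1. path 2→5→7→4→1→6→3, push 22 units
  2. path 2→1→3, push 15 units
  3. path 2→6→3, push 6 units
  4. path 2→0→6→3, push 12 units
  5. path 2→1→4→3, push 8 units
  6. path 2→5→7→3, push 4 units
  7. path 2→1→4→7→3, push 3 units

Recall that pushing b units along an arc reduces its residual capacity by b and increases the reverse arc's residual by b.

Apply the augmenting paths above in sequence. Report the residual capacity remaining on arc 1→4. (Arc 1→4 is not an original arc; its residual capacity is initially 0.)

Residual capacity of (1,4): 11

after path 1 (2→5→7→4→1→6→3, push 22): res(1,4)=22
after path 2 (2→1→3, push 15): res(1,4)=22
after path 3 (2→6→3, push 6): res(1,4)=22
after path 4 (2→0→6→3, push 12): res(1,4)=22
after path 5 (2→1→4→3, push 8): res(1,4)=14
after path 6 (2→5→7→3, push 4): res(1,4)=14
after path 7 (2→1→4→7→3, push 3): res(1,4)=11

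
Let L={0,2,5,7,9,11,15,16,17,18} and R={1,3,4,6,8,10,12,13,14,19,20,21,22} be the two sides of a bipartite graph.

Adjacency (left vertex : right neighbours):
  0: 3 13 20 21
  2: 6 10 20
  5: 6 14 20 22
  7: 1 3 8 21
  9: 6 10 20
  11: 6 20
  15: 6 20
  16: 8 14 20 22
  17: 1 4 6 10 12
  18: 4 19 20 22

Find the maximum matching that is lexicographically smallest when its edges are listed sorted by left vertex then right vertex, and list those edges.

Lex-smallest maximum matching: {(0,3), (2,6), (5,14), (7,1), (9,10), (11,20), (16,8), (17,4), (18,19)}

|M| = 9 (so the lex-smallest maximum matching has 9 edges)
process left vertices in ascending order; for each, take the smallest-labelled available neighbour that still permits 9 edges overall, or leave it unmatched if none does
lex-smallest matching: {0-3, 2-6, 5-14, 7-1, 9-10, 11-20, 16-8, 17-4, 18-19}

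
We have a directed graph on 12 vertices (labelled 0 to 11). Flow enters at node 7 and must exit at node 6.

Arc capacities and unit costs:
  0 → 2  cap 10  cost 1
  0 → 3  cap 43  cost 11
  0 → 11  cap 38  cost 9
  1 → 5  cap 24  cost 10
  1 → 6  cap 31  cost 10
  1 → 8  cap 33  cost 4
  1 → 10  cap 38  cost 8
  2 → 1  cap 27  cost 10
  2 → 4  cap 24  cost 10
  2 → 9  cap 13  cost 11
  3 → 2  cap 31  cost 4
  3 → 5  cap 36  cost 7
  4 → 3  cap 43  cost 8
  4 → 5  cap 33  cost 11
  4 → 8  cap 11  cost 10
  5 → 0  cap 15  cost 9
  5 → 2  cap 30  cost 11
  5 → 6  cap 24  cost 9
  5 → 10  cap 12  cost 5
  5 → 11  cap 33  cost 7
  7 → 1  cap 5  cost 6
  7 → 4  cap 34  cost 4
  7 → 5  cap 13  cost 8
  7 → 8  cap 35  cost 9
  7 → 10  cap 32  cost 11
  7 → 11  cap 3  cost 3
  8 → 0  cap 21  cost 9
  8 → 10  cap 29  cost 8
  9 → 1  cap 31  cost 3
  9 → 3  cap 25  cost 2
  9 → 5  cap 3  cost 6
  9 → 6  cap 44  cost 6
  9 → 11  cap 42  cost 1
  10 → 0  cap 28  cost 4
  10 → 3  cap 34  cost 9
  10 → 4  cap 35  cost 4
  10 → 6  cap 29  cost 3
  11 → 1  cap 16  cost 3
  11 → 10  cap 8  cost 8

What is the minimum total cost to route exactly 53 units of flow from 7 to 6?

shortest-cost path #1: 7→10→6 push 29 @ unit cost 14 (adds 406)
shortest-cost path #2: 7→1→6 push 5 @ unit cost 16 (adds 80)
shortest-cost path #3: 7→11→1→6 push 3 @ unit cost 16 (adds 48)
shortest-cost path #4: 7→5→6 push 13 @ unit cost 17 (adds 221)
shortest-cost path #5: 7→4→5→6 push 3 @ unit cost 24 (adds 72)
total cost = 827

Minimum cost for 53 units: 827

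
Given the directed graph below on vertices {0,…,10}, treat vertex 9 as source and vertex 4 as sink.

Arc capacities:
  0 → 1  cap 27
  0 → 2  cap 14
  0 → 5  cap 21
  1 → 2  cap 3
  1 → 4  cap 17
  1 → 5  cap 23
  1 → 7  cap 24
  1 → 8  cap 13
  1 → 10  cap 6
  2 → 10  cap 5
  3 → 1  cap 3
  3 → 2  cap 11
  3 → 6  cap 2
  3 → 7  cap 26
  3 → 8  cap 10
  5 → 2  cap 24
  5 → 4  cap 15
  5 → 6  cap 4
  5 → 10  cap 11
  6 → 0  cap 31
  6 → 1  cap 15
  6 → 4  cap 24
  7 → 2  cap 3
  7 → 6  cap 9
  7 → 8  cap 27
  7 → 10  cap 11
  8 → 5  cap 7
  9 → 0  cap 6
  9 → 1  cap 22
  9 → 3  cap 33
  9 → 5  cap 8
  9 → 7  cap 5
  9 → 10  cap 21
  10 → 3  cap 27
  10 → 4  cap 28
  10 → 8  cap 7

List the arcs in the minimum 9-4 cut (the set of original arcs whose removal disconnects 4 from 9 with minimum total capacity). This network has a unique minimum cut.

Min-cut arcs: {(1,4), (3,6), (5,4), (5,6), (7,6), (10,4)} (total capacity 75)

augment #1: 9→1→4 push 17
augment #2: 9→5→4 push 8
augment #3: 9→10→4 push 21
augment #4: 9→0→5→4 push 6
augment #5: 9→1→5→4 push 1
augment #6: 9→1→10→4 push 4
augment #7: 9→3→6→4 push 2
augment #8: 9→7→6→4 push 5
augment #9: 9→3→1→10→4 push 2
augment #10: 9→3→2→10→4 push 1
augment #11: 9→3→7→6→4 push 4
augment #12: 9→3→1→5→6→4 push 1
augment #13: 9→3→8→5→6→4 push 3
max flow = 75; residual-reachable set from 9 gives S-side
cut edges (S→T): {(1,4), (3,6), (5,4), (5,6), (7,6), (10,4)} total cap 75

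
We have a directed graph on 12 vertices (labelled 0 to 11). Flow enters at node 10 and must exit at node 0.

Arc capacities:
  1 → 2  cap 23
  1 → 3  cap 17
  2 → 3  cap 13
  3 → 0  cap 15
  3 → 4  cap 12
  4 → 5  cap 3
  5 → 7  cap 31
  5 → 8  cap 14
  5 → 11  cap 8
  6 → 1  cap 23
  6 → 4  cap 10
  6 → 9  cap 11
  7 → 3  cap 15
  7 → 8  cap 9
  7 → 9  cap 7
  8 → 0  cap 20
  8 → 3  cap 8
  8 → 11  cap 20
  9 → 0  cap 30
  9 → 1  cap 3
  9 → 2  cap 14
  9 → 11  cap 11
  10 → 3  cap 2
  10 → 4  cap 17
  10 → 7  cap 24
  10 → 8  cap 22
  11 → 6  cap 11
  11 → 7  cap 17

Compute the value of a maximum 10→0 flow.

augment #1: 10→3→0 bottleneck 2, total now 2
augment #2: 10→8→0 bottleneck 20, total now 22
augment #3: 10→7→3→0 bottleneck 13, total now 35
augment #4: 10→7→9→0 bottleneck 7, total now 42
augment #5: 10→8→11→6→9→0 bottleneck 2, total now 44
augment #6: 10→4→5→11→6→9→0 bottleneck 3, total now 47
augment #7: 10→7→8→11→6→9→0 bottleneck 4, total now 51

Maximum flow value: 51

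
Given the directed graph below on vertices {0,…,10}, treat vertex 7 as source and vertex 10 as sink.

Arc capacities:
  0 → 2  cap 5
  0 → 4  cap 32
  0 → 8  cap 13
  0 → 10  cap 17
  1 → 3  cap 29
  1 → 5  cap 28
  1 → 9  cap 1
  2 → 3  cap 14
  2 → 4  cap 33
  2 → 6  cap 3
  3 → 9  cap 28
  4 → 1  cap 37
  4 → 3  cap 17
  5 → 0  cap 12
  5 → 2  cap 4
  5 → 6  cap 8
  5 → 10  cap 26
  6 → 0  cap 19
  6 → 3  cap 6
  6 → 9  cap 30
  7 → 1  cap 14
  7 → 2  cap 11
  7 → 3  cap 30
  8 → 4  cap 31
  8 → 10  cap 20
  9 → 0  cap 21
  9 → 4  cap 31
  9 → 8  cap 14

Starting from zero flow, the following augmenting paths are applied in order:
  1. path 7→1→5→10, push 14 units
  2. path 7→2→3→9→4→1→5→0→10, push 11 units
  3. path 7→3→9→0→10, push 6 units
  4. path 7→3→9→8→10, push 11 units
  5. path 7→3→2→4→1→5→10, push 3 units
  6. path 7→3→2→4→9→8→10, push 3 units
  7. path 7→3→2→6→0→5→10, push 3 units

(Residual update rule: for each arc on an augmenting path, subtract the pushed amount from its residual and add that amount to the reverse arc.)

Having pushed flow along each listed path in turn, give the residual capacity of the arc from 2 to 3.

after path 1 (7→1→5→10, push 14): res(2,3)=14
after path 2 (7→2→3→9→4→1→5→0→10, push 11): res(2,3)=3
after path 3 (7→3→9→0→10, push 6): res(2,3)=3
after path 4 (7→3→9→8→10, push 11): res(2,3)=3
after path 5 (7→3→2→4→1→5→10, push 3): res(2,3)=6
after path 6 (7→3→2→4→9→8→10, push 3): res(2,3)=9
after path 7 (7→3→2→6→0→5→10, push 3): res(2,3)=12

Residual capacity of (2,3): 12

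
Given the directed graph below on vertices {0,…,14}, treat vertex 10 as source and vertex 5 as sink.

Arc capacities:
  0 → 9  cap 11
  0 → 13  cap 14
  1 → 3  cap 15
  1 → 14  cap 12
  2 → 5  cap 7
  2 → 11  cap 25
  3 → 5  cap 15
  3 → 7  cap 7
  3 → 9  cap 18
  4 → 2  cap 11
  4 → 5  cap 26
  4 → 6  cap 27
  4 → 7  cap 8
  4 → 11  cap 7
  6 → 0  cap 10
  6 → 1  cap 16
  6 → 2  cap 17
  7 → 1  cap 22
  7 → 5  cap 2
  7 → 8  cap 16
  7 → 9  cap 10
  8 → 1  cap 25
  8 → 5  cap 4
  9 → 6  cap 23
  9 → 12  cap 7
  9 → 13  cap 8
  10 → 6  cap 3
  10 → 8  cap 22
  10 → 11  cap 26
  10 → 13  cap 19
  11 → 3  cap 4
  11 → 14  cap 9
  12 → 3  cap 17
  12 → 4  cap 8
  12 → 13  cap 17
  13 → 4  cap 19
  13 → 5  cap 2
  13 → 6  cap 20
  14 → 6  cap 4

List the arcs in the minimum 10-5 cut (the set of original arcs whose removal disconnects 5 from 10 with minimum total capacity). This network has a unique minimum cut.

augment #1: 10→8→5 push 4
augment #2: 10→13→5 push 2
augment #3: 10→6→2→5 push 3
augment #4: 10→11→3→5 push 4
augment #5: 10→13→4→5 push 17
augment #6: 10→8→1→3→5 push 11
augment #7: 10→8→1→3→7→5 push 2
augment #8: 10→11→14→6→2→5 push 4
augment #9: 10→8→1→3→9→12→4→5 push 2
max flow = 49; residual-reachable set from 10 gives S-side
cut edges (S→T): {(1,3), (8,5), (10,6), (10,13), (11,3), (14,6)} total cap 49

Min-cut arcs: {(1,3), (8,5), (10,6), (10,13), (11,3), (14,6)} (total capacity 49)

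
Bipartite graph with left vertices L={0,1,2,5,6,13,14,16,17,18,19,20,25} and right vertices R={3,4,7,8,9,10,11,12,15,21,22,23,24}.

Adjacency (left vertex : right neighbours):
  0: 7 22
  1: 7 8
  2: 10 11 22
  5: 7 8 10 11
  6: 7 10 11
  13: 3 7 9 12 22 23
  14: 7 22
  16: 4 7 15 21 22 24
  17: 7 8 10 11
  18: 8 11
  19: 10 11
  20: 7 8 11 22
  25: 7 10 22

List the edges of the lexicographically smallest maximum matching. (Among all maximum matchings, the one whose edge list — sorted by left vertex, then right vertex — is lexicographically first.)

|M| = 7 (so the lex-smallest maximum matching has 7 edges)
process left vertices in ascending order; for each, take the smallest-labelled available neighbour that still permits 7 edges overall, or leave it unmatched if none does
lex-smallest matching: {0-7, 1-8, 2-10, 5-11, 13-3, 14-22, 16-4}

Lex-smallest maximum matching: {(0,7), (1,8), (2,10), (5,11), (13,3), (14,22), (16,4)}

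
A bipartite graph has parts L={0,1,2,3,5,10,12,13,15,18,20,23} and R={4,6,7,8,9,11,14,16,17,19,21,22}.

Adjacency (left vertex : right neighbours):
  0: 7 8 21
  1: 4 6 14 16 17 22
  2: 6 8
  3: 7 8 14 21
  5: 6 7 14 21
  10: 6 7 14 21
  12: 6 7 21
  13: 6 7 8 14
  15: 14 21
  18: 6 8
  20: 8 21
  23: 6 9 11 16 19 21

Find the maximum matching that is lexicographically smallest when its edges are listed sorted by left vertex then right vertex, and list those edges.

|M| = 7 (so the lex-smallest maximum matching has 7 edges)
process left vertices in ascending order; for each, take the smallest-labelled available neighbour that still permits 7 edges overall, or leave it unmatched if none does
lex-smallest matching: {0-7, 1-4, 2-6, 3-8, 5-14, 10-21, 23-9}

Lex-smallest maximum matching: {(0,7), (1,4), (2,6), (3,8), (5,14), (10,21), (23,9)}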